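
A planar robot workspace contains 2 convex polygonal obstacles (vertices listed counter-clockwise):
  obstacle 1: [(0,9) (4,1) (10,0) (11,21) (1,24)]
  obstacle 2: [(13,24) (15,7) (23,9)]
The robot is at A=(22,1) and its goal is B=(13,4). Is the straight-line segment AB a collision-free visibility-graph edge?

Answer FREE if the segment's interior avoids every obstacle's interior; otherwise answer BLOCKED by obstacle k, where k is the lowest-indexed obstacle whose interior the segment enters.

FREE

Obstacle 1 [(0,9) (4,1) (10,0) (11,21) (1,24)]:
  edge (0,9)–(4,1): clear
  edge (4,1)–(10,0): clear
  edge (10,0)–(11,21): clear
  edge (11,21)–(1,24): clear
  edge (1,24)–(0,9): clear
  midpoint (35/2,5/2) outside
  → clear
Obstacle 2 [(13,24) (15,7) (23,9)]:
  edge (13,24)–(15,7): clear
  edge (15,7)–(23,9): clear
  edge (23,9)–(13,24): clear
  midpoint (35/2,5/2) outside
  → clear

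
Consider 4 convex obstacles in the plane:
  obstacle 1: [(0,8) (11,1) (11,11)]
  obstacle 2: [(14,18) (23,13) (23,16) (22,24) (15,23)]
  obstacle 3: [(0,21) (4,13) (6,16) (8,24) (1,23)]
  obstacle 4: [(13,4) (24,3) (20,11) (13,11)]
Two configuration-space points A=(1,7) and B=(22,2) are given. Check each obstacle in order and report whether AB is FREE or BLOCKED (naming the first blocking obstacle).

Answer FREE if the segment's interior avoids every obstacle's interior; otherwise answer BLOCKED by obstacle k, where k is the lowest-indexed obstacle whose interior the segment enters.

Obstacle 1 [(0,8) (11,1) (11,11)]:
  edge (0,8)–(11,1): crosses AB
  edge (11,1)–(11,11): crosses AB
  edge (11,11)–(0,8): clear
  → BLOCKED
Obstacle 2 [(14,18) (23,13) (23,16) (22,24) (15,23)]:
  edge (14,18)–(23,13): clear
  edge (23,13)–(23,16): clear
  edge (23,16)–(22,24): clear
  edge (22,24)–(15,23): clear
  edge (15,23)–(14,18): clear
  midpoint (23/2,9/2) outside
  → clear
Obstacle 3 [(0,21) (4,13) (6,16) (8,24) (1,23)]:
  edge (0,21)–(4,13): clear
  edge (4,13)–(6,16): clear
  edge (6,16)–(8,24): clear
  edge (8,24)–(1,23): clear
  edge (1,23)–(0,21): clear
  midpoint (23/2,9/2) outside
  → clear
Obstacle 4 [(13,4) (24,3) (20,11) (13,11)]:
  edge (13,4)–(24,3): crosses AB
  edge (24,3)–(20,11): clear
  edge (20,11)–(13,11): clear
  edge (13,11)–(13,4): crosses AB
  → BLOCKED

BLOCKED by obstacle 1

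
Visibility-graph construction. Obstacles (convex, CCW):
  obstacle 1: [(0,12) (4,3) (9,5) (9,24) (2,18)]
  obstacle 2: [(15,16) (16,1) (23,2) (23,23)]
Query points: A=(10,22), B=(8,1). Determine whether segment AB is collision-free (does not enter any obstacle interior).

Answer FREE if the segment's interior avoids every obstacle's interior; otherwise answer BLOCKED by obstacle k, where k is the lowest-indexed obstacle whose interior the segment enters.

Obstacle 1 [(0,12) (4,3) (9,5) (9,24) (2,18)]:
  edge (0,12)–(4,3): clear
  edge (4,3)–(9,5): crosses AB
  edge (9,5)–(9,24): crosses AB
  edge (9,24)–(2,18): clear
  edge (2,18)–(0,12): clear
  → BLOCKED
Obstacle 2 [(15,16) (16,1) (23,2) (23,23)]:
  edge (15,16)–(16,1): clear
  edge (16,1)–(23,2): clear
  edge (23,2)–(23,23): clear
  edge (23,23)–(15,16): clear
  midpoint (9,23/2) outside
  → clear

BLOCKED by obstacle 1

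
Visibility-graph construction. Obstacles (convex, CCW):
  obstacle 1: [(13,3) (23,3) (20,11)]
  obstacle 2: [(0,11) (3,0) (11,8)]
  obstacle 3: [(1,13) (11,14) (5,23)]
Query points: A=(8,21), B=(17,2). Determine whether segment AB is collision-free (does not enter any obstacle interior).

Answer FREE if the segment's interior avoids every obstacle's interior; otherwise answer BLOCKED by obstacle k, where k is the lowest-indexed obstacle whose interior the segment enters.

Obstacle 1 [(13,3) (23,3) (20,11)]:
  edge (13,3)–(23,3): crosses AB
  edge (23,3)–(20,11): clear
  edge (20,11)–(13,3): crosses AB
  → BLOCKED
Obstacle 2 [(0,11) (3,0) (11,8)]:
  edge (0,11)–(3,0): clear
  edge (3,0)–(11,8): clear
  edge (11,8)–(0,11): clear
  midpoint (25/2,23/2) outside
  → clear
Obstacle 3 [(1,13) (11,14) (5,23)]:
  edge (1,13)–(11,14): clear
  edge (11,14)–(5,23): clear
  edge (5,23)–(1,13): clear
  midpoint (25/2,23/2) outside
  → clear

BLOCKED by obstacle 1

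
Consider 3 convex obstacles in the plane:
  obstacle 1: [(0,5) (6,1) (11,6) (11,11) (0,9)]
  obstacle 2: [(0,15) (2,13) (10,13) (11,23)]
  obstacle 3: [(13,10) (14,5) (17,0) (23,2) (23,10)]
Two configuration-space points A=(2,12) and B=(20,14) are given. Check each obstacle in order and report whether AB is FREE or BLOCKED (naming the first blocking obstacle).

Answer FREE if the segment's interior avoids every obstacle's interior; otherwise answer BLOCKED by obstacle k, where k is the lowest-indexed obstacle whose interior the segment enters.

FREE

Obstacle 1 [(0,5) (6,1) (11,6) (11,11) (0,9)]:
  edge (0,5)–(6,1): clear
  edge (6,1)–(11,6): clear
  edge (11,6)–(11,11): clear
  edge (11,11)–(0,9): clear
  edge (0,9)–(0,5): clear
  midpoint (11,13) outside
  → clear
Obstacle 2 [(0,15) (2,13) (10,13) (11,23)]:
  edge (0,15)–(2,13): clear
  edge (2,13)–(10,13): clear
  edge (10,13)–(11,23): clear
  edge (11,23)–(0,15): clear
  midpoint (11,13) outside
  → clear
Obstacle 3 [(13,10) (14,5) (17,0) (23,2) (23,10)]:
  edge (13,10)–(14,5): clear
  edge (14,5)–(17,0): clear
  edge (17,0)–(23,2): clear
  edge (23,2)–(23,10): clear
  edge (23,10)–(13,10): clear
  midpoint (11,13) outside
  → clear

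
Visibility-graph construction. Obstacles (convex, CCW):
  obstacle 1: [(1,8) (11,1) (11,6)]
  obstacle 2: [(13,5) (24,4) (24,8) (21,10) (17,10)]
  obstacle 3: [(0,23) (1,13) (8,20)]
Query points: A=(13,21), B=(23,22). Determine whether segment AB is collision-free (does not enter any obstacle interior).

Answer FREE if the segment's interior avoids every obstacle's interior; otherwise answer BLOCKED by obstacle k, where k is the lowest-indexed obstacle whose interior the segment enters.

Obstacle 1 [(1,8) (11,1) (11,6)]:
  edge (1,8)–(11,1): clear
  edge (11,1)–(11,6): clear
  edge (11,6)–(1,8): clear
  midpoint (18,43/2) outside
  → clear
Obstacle 2 [(13,5) (24,4) (24,8) (21,10) (17,10)]:
  edge (13,5)–(24,4): clear
  edge (24,4)–(24,8): clear
  edge (24,8)–(21,10): clear
  edge (21,10)–(17,10): clear
  edge (17,10)–(13,5): clear
  midpoint (18,43/2) outside
  → clear
Obstacle 3 [(0,23) (1,13) (8,20)]:
  edge (0,23)–(1,13): clear
  edge (1,13)–(8,20): clear
  edge (8,20)–(0,23): clear
  midpoint (18,43/2) outside
  → clear

FREE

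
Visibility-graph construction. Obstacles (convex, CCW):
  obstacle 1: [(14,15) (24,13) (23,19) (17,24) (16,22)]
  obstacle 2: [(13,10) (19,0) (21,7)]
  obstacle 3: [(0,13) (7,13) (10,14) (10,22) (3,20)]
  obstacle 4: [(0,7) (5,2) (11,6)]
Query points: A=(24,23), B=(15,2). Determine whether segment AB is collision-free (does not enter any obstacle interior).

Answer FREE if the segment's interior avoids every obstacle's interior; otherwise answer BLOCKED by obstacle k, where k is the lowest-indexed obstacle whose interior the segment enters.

Obstacle 1 [(14,15) (24,13) (23,19) (17,24) (16,22)]:
  edge (14,15)–(24,13): crosses AB
  edge (24,13)–(23,19): clear
  edge (23,19)–(17,24): crosses AB
  edge (17,24)–(16,22): clear
  edge (16,22)–(14,15): clear
  → BLOCKED
Obstacle 2 [(13,10) (19,0) (21,7)]:
  edge (13,10)–(19,0): crosses AB
  edge (19,0)–(21,7): clear
  edge (21,7)–(13,10): crosses AB
  → BLOCKED
Obstacle 3 [(0,13) (7,13) (10,14) (10,22) (3,20)]:
  edge (0,13)–(7,13): clear
  edge (7,13)–(10,14): clear
  edge (10,14)–(10,22): clear
  edge (10,22)–(3,20): clear
  edge (3,20)–(0,13): clear
  midpoint (39/2,25/2) outside
  → clear
Obstacle 4 [(0,7) (5,2) (11,6)]:
  edge (0,7)–(5,2): clear
  edge (5,2)–(11,6): clear
  edge (11,6)–(0,7): clear
  midpoint (39/2,25/2) outside
  → clear

BLOCKED by obstacle 1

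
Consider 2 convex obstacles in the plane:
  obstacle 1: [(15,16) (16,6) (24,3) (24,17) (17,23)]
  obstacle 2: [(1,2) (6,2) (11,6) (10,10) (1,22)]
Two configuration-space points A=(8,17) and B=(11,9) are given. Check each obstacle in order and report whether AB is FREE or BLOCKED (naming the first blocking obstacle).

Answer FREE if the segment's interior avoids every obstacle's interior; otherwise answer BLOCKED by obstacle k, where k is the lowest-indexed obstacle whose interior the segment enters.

Obstacle 1 [(15,16) (16,6) (24,3) (24,17) (17,23)]:
  edge (15,16)–(16,6): clear
  edge (16,6)–(24,3): clear
  edge (24,3)–(24,17): clear
  edge (24,17)–(17,23): clear
  edge (17,23)–(15,16): clear
  midpoint (19/2,13) outside
  → clear
Obstacle 2 [(1,2) (6,2) (11,6) (10,10) (1,22)]:
  edge (1,2)–(6,2): clear
  edge (6,2)–(11,6): clear
  edge (11,6)–(10,10): clear
  edge (10,10)–(1,22): clear
  edge (1,22)–(1,2): clear
  midpoint (19/2,13) outside
  → clear

FREE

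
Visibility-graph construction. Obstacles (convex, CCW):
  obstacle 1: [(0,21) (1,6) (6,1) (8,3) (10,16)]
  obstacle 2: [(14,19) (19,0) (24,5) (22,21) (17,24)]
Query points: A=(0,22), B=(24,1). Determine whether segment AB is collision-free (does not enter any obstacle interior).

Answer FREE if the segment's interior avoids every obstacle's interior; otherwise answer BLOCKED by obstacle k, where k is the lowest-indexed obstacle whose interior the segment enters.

Obstacle 1 [(0,21) (1,6) (6,1) (8,3) (10,16)]:
  edge (0,21)–(1,6): clear
  edge (1,6)–(6,1): clear
  edge (6,1)–(8,3): clear
  edge (8,3)–(10,16): crosses AB
  edge (10,16)–(0,21): crosses AB
  → BLOCKED
Obstacle 2 [(14,19) (19,0) (24,5) (22,21) (17,24)]:
  edge (14,19)–(19,0): crosses AB
  edge (19,0)–(24,5): crosses AB
  edge (24,5)–(22,21): clear
  edge (22,21)–(17,24): clear
  edge (17,24)–(14,19): clear
  → BLOCKED

BLOCKED by obstacle 1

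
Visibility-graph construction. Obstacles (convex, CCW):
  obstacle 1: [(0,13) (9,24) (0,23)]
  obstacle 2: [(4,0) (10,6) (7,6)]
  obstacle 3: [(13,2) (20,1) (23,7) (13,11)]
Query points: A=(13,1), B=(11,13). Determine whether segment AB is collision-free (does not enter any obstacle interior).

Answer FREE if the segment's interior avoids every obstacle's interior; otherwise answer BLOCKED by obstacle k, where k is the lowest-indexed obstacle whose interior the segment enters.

Obstacle 1 [(0,13) (9,24) (0,23)]:
  edge (0,13)–(9,24): clear
  edge (9,24)–(0,23): clear
  edge (0,23)–(0,13): clear
  midpoint (12,7) outside
  → clear
Obstacle 2 [(4,0) (10,6) (7,6)]:
  edge (4,0)–(10,6): clear
  edge (10,6)–(7,6): clear
  edge (7,6)–(4,0): clear
  midpoint (12,7) outside
  → clear
Obstacle 3 [(13,2) (20,1) (23,7) (13,11)]:
  edge (13,2)–(20,1): clear
  edge (20,1)–(23,7): clear
  edge (23,7)–(13,11): clear
  edge (13,11)–(13,2): clear
  midpoint (12,7) outside
  → clear

FREE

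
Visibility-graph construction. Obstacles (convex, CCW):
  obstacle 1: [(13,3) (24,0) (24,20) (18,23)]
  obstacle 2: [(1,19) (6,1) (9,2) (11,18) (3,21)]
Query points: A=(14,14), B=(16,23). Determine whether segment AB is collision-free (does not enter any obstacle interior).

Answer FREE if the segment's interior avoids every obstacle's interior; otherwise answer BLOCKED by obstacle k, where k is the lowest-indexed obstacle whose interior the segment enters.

Obstacle 1 [(13,3) (24,0) (24,20) (18,23)]:
  edge (13,3)–(24,0): clear
  edge (24,0)–(24,20): clear
  edge (24,20)–(18,23): clear
  edge (18,23)–(13,3): clear
  midpoint (15,37/2) outside
  → clear
Obstacle 2 [(1,19) (6,1) (9,2) (11,18) (3,21)]:
  edge (1,19)–(6,1): clear
  edge (6,1)–(9,2): clear
  edge (9,2)–(11,18): clear
  edge (11,18)–(3,21): clear
  edge (3,21)–(1,19): clear
  midpoint (15,37/2) outside
  → clear

FREE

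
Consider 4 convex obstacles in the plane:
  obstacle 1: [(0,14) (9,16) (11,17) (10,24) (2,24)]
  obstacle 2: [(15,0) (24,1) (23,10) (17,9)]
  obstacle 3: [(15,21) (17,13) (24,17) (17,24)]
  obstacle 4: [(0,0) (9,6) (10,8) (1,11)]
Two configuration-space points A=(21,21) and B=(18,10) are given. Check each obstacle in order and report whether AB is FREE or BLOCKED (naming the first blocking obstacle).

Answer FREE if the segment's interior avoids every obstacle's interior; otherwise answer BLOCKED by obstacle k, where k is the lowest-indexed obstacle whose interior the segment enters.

BLOCKED by obstacle 3

Obstacle 1 [(0,14) (9,16) (11,17) (10,24) (2,24)]:
  edge (0,14)–(9,16): clear
  edge (9,16)–(11,17): clear
  edge (11,17)–(10,24): clear
  edge (10,24)–(2,24): clear
  edge (2,24)–(0,14): clear
  midpoint (39/2,31/2) outside
  → clear
Obstacle 2 [(15,0) (24,1) (23,10) (17,9)]:
  edge (15,0)–(24,1): clear
  edge (24,1)–(23,10): clear
  edge (23,10)–(17,9): clear
  edge (17,9)–(15,0): clear
  midpoint (39/2,31/2) outside
  → clear
Obstacle 3 [(15,21) (17,13) (24,17) (17,24)]:
  edge (15,21)–(17,13): clear
  edge (17,13)–(24,17): crosses AB
  edge (24,17)–(17,24): crosses AB
  edge (17,24)–(15,21): clear
  → BLOCKED
Obstacle 4 [(0,0) (9,6) (10,8) (1,11)]:
  edge (0,0)–(9,6): clear
  edge (9,6)–(10,8): clear
  edge (10,8)–(1,11): clear
  edge (1,11)–(0,0): clear
  midpoint (39/2,31/2) outside
  → clear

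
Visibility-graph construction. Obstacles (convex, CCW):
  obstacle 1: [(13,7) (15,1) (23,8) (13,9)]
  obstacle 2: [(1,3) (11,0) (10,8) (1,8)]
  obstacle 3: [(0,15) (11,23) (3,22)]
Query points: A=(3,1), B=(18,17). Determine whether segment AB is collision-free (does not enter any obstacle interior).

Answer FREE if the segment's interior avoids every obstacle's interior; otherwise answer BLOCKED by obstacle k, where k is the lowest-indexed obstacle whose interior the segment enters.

BLOCKED by obstacle 2

Obstacle 1 [(13,7) (15,1) (23,8) (13,9)]:
  edge (13,7)–(15,1): clear
  edge (15,1)–(23,8): clear
  edge (23,8)–(13,9): clear
  edge (13,9)–(13,7): clear
  midpoint (21/2,9) outside
  → clear
Obstacle 2 [(1,3) (11,0) (10,8) (1,8)]:
  edge (1,3)–(11,0): crosses AB
  edge (11,0)–(10,8): clear
  edge (10,8)–(1,8): crosses AB
  edge (1,8)–(1,3): clear
  → BLOCKED
Obstacle 3 [(0,15) (11,23) (3,22)]:
  edge (0,15)–(11,23): clear
  edge (11,23)–(3,22): clear
  edge (3,22)–(0,15): clear
  midpoint (21/2,9) outside
  → clear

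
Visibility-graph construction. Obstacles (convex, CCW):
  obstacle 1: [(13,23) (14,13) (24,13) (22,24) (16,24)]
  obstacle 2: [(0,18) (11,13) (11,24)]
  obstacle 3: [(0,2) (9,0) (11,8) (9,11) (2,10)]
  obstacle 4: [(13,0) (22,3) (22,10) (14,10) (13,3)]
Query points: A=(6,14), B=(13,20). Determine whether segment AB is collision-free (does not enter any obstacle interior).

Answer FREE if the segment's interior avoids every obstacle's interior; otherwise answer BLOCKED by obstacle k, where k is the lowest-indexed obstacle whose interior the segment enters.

BLOCKED by obstacle 2

Obstacle 1 [(13,23) (14,13) (24,13) (22,24) (16,24)]:
  edge (13,23)–(14,13): clear
  edge (14,13)–(24,13): clear
  edge (24,13)–(22,24): clear
  edge (22,24)–(16,24): clear
  edge (16,24)–(13,23): clear
  midpoint (19/2,17) outside
  → clear
Obstacle 2 [(0,18) (11,13) (11,24)]:
  edge (0,18)–(11,13): crosses AB
  edge (11,13)–(11,24): crosses AB
  edge (11,24)–(0,18): clear
  → BLOCKED
Obstacle 3 [(0,2) (9,0) (11,8) (9,11) (2,10)]:
  edge (0,2)–(9,0): clear
  edge (9,0)–(11,8): clear
  edge (11,8)–(9,11): clear
  edge (9,11)–(2,10): clear
  edge (2,10)–(0,2): clear
  midpoint (19/2,17) outside
  → clear
Obstacle 4 [(13,0) (22,3) (22,10) (14,10) (13,3)]:
  edge (13,0)–(22,3): clear
  edge (22,3)–(22,10): clear
  edge (22,10)–(14,10): clear
  edge (14,10)–(13,3): clear
  edge (13,3)–(13,0): clear
  midpoint (19/2,17) outside
  → clear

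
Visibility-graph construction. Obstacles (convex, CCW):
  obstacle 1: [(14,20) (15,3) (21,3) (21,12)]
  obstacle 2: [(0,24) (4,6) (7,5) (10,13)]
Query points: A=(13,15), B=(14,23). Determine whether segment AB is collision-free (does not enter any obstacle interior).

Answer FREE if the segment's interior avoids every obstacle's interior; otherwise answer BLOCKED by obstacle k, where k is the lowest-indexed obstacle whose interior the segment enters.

Obstacle 1 [(14,20) (15,3) (21,3) (21,12)]:
  edge (14,20)–(15,3): clear
  edge (15,3)–(21,3): clear
  edge (21,3)–(21,12): clear
  edge (21,12)–(14,20): clear
  midpoint (27/2,19) outside
  → clear
Obstacle 2 [(0,24) (4,6) (7,5) (10,13)]:
  edge (0,24)–(4,6): clear
  edge (4,6)–(7,5): clear
  edge (7,5)–(10,13): clear
  edge (10,13)–(0,24): clear
  midpoint (27/2,19) outside
  → clear

FREE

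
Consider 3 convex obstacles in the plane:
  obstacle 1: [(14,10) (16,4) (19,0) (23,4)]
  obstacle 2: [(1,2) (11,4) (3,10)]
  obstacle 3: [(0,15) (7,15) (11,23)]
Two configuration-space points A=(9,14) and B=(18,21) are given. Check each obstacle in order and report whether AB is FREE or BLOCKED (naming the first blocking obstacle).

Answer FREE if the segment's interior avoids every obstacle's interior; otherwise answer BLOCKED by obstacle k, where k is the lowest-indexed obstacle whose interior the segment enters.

FREE

Obstacle 1 [(14,10) (16,4) (19,0) (23,4)]:
  edge (14,10)–(16,4): clear
  edge (16,4)–(19,0): clear
  edge (19,0)–(23,4): clear
  edge (23,4)–(14,10): clear
  midpoint (27/2,35/2) outside
  → clear
Obstacle 2 [(1,2) (11,4) (3,10)]:
  edge (1,2)–(11,4): clear
  edge (11,4)–(3,10): clear
  edge (3,10)–(1,2): clear
  midpoint (27/2,35/2) outside
  → clear
Obstacle 3 [(0,15) (7,15) (11,23)]:
  edge (0,15)–(7,15): clear
  edge (7,15)–(11,23): clear
  edge (11,23)–(0,15): clear
  midpoint (27/2,35/2) outside
  → clear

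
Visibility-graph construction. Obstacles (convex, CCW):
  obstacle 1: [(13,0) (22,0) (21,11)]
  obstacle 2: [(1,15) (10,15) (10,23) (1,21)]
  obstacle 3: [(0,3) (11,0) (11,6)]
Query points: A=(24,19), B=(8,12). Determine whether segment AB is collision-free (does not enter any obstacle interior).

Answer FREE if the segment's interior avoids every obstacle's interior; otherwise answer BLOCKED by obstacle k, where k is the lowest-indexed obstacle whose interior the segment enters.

FREE

Obstacle 1 [(13,0) (22,0) (21,11)]:
  edge (13,0)–(22,0): clear
  edge (22,0)–(21,11): clear
  edge (21,11)–(13,0): clear
  midpoint (16,31/2) outside
  → clear
Obstacle 2 [(1,15) (10,15) (10,23) (1,21)]:
  edge (1,15)–(10,15): clear
  edge (10,15)–(10,23): clear
  edge (10,23)–(1,21): clear
  edge (1,21)–(1,15): clear
  midpoint (16,31/2) outside
  → clear
Obstacle 3 [(0,3) (11,0) (11,6)]:
  edge (0,3)–(11,0): clear
  edge (11,0)–(11,6): clear
  edge (11,6)–(0,3): clear
  midpoint (16,31/2) outside
  → clear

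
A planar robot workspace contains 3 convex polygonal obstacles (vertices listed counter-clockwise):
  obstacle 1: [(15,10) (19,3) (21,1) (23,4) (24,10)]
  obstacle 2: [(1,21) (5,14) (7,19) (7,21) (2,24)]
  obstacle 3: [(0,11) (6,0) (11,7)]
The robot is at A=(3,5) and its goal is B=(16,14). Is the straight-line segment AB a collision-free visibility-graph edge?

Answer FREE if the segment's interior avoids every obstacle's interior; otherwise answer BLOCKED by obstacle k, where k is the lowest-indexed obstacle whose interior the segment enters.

Obstacle 1 [(15,10) (19,3) (21,1) (23,4) (24,10)]:
  edge (15,10)–(19,3): clear
  edge (19,3)–(21,1): clear
  edge (21,1)–(23,4): clear
  edge (23,4)–(24,10): clear
  edge (24,10)–(15,10): clear
  midpoint (19/2,19/2) outside
  → clear
Obstacle 2 [(1,21) (5,14) (7,19) (7,21) (2,24)]:
  edge (1,21)–(5,14): clear
  edge (5,14)–(7,19): clear
  edge (7,19)–(7,21): clear
  edge (7,21)–(2,24): clear
  edge (2,24)–(1,21): clear
  midpoint (19/2,19/2) outside
  → clear
Obstacle 3 [(0,11) (6,0) (11,7)]:
  edge (0,11)–(6,0): crosses AB
  edge (6,0)–(11,7): clear
  edge (11,7)–(0,11): crosses AB
  → BLOCKED

BLOCKED by obstacle 3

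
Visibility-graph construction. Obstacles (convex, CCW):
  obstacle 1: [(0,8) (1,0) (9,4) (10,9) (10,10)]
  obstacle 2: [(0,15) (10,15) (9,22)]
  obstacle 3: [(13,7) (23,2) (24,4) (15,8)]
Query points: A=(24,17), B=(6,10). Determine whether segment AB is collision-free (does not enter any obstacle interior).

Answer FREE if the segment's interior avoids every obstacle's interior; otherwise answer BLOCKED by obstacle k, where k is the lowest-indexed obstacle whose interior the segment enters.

FREE

Obstacle 1 [(0,8) (1,0) (9,4) (10,9) (10,10)]:
  edge (0,8)–(1,0): clear
  edge (1,0)–(9,4): clear
  edge (9,4)–(10,9): clear
  edge (10,9)–(10,10): clear
  edge (10,10)–(0,8): clear
  midpoint (15,27/2) outside
  → clear
Obstacle 2 [(0,15) (10,15) (9,22)]:
  edge (0,15)–(10,15): clear
  edge (10,15)–(9,22): clear
  edge (9,22)–(0,15): clear
  midpoint (15,27/2) outside
  → clear
Obstacle 3 [(13,7) (23,2) (24,4) (15,8)]:
  edge (13,7)–(23,2): clear
  edge (23,2)–(24,4): clear
  edge (24,4)–(15,8): clear
  edge (15,8)–(13,7): clear
  midpoint (15,27/2) outside
  → clear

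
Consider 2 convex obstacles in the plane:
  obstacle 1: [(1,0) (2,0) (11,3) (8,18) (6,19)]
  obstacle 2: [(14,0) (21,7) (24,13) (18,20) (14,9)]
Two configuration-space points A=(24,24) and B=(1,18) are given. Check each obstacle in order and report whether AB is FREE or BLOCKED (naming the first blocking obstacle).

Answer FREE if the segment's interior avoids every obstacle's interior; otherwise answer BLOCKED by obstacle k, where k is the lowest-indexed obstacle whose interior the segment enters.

FREE

Obstacle 1 [(1,0) (2,0) (11,3) (8,18) (6,19)]:
  edge (1,0)–(2,0): clear
  edge (2,0)–(11,3): clear
  edge (11,3)–(8,18): clear
  edge (8,18)–(6,19): clear
  edge (6,19)–(1,0): clear
  midpoint (25/2,21) outside
  → clear
Obstacle 2 [(14,0) (21,7) (24,13) (18,20) (14,9)]:
  edge (14,0)–(21,7): clear
  edge (21,7)–(24,13): clear
  edge (24,13)–(18,20): clear
  edge (18,20)–(14,9): clear
  edge (14,9)–(14,0): clear
  midpoint (25/2,21) outside
  → clear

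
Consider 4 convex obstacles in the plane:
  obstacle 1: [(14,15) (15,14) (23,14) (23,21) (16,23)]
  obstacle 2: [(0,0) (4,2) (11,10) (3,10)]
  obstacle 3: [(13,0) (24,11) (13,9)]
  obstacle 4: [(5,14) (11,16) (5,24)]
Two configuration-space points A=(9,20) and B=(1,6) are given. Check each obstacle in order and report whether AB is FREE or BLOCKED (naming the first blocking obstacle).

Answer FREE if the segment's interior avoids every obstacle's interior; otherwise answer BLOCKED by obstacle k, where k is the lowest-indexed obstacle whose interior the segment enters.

BLOCKED by obstacle 2

Obstacle 1 [(14,15) (15,14) (23,14) (23,21) (16,23)]:
  edge (14,15)–(15,14): clear
  edge (15,14)–(23,14): clear
  edge (23,14)–(23,21): clear
  edge (23,21)–(16,23): clear
  edge (16,23)–(14,15): clear
  midpoint (5,13) outside
  → clear
Obstacle 2 [(0,0) (4,2) (11,10) (3,10)]:
  edge (0,0)–(4,2): clear
  edge (4,2)–(11,10): clear
  edge (11,10)–(3,10): crosses AB
  edge (3,10)–(0,0): crosses AB
  → BLOCKED
Obstacle 3 [(13,0) (24,11) (13,9)]:
  edge (13,0)–(24,11): clear
  edge (24,11)–(13,9): clear
  edge (13,9)–(13,0): clear
  midpoint (5,13) outside
  → clear
Obstacle 4 [(5,14) (11,16) (5,24)]:
  edge (5,14)–(11,16): crosses AB
  edge (11,16)–(5,24): crosses AB
  edge (5,24)–(5,14): clear
  → BLOCKED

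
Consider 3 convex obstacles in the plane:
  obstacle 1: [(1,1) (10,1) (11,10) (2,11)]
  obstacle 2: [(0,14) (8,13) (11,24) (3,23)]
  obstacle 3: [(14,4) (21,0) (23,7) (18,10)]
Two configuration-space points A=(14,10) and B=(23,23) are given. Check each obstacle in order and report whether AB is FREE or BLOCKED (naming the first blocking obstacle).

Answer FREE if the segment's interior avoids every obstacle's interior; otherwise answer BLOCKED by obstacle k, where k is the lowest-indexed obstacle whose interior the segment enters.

FREE

Obstacle 1 [(1,1) (10,1) (11,10) (2,11)]:
  edge (1,1)–(10,1): clear
  edge (10,1)–(11,10): clear
  edge (11,10)–(2,11): clear
  edge (2,11)–(1,1): clear
  midpoint (37/2,33/2) outside
  → clear
Obstacle 2 [(0,14) (8,13) (11,24) (3,23)]:
  edge (0,14)–(8,13): clear
  edge (8,13)–(11,24): clear
  edge (11,24)–(3,23): clear
  edge (3,23)–(0,14): clear
  midpoint (37/2,33/2) outside
  → clear
Obstacle 3 [(14,4) (21,0) (23,7) (18,10)]:
  edge (14,4)–(21,0): clear
  edge (21,0)–(23,7): clear
  edge (23,7)–(18,10): clear
  edge (18,10)–(14,4): clear
  midpoint (37/2,33/2) outside
  → clear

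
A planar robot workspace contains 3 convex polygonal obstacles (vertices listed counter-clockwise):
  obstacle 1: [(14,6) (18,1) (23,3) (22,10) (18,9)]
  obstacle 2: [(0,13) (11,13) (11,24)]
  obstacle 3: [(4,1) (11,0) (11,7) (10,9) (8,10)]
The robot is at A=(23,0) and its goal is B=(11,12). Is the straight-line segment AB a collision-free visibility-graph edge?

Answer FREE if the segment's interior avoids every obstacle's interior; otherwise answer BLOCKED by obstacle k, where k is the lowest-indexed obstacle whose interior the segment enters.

BLOCKED by obstacle 1

Obstacle 1 [(14,6) (18,1) (23,3) (22,10) (18,9)]:
  edge (14,6)–(18,1): clear
  edge (18,1)–(23,3): crosses AB
  edge (23,3)–(22,10): clear
  edge (22,10)–(18,9): clear
  edge (18,9)–(14,6): crosses AB
  → BLOCKED
Obstacle 2 [(0,13) (11,13) (11,24)]:
  edge (0,13)–(11,13): clear
  edge (11,13)–(11,24): clear
  edge (11,24)–(0,13): clear
  midpoint (17,6) outside
  → clear
Obstacle 3 [(4,1) (11,0) (11,7) (10,9) (8,10)]:
  edge (4,1)–(11,0): clear
  edge (11,0)–(11,7): clear
  edge (11,7)–(10,9): clear
  edge (10,9)–(8,10): clear
  edge (8,10)–(4,1): clear
  midpoint (17,6) outside
  → clear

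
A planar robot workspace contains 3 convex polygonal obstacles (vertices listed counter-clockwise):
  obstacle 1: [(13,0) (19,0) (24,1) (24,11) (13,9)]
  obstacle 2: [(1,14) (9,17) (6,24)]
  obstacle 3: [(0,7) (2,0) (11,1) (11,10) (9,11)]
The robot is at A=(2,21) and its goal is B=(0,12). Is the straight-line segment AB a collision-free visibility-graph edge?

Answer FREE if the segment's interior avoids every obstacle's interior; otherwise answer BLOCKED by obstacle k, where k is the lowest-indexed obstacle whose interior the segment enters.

FREE

Obstacle 1 [(13,0) (19,0) (24,1) (24,11) (13,9)]:
  edge (13,0)–(19,0): clear
  edge (19,0)–(24,1): clear
  edge (24,1)–(24,11): clear
  edge (24,11)–(13,9): clear
  edge (13,9)–(13,0): clear
  midpoint (1,33/2) outside
  → clear
Obstacle 2 [(1,14) (9,17) (6,24)]:
  edge (1,14)–(9,17): clear
  edge (9,17)–(6,24): clear
  edge (6,24)–(1,14): clear
  midpoint (1,33/2) outside
  → clear
Obstacle 3 [(0,7) (2,0) (11,1) (11,10) (9,11)]:
  edge (0,7)–(2,0): clear
  edge (2,0)–(11,1): clear
  edge (11,1)–(11,10): clear
  edge (11,10)–(9,11): clear
  edge (9,11)–(0,7): clear
  midpoint (1,33/2) outside
  → clear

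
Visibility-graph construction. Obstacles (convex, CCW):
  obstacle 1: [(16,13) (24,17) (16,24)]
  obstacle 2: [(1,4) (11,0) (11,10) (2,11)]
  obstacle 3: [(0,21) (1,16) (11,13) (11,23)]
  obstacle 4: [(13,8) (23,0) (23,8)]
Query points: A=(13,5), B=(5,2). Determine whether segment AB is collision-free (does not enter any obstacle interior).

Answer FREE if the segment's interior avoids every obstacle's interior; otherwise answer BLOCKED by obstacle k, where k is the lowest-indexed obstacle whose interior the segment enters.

Obstacle 1 [(16,13) (24,17) (16,24)]:
  edge (16,13)–(24,17): clear
  edge (24,17)–(16,24): clear
  edge (16,24)–(16,13): clear
  midpoint (9,7/2) outside
  → clear
Obstacle 2 [(1,4) (11,0) (11,10) (2,11)]:
  edge (1,4)–(11,0): crosses AB
  edge (11,0)–(11,10): crosses AB
  edge (11,10)–(2,11): clear
  edge (2,11)–(1,4): clear
  → BLOCKED
Obstacle 3 [(0,21) (1,16) (11,13) (11,23)]:
  edge (0,21)–(1,16): clear
  edge (1,16)–(11,13): clear
  edge (11,13)–(11,23): clear
  edge (11,23)–(0,21): clear
  midpoint (9,7/2) outside
  → clear
Obstacle 4 [(13,8) (23,0) (23,8)]:
  edge (13,8)–(23,0): clear
  edge (23,0)–(23,8): clear
  edge (23,8)–(13,8): clear
  midpoint (9,7/2) outside
  → clear

BLOCKED by obstacle 2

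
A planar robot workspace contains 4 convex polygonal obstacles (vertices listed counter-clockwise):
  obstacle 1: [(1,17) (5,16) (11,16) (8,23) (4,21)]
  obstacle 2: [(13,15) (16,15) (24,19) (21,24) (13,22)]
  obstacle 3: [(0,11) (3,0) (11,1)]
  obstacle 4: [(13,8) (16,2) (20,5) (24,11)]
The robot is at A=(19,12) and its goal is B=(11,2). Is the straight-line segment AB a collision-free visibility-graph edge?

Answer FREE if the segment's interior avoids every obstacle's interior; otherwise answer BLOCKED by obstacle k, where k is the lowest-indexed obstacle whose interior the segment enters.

BLOCKED by obstacle 4

Obstacle 1 [(1,17) (5,16) (11,16) (8,23) (4,21)]:
  edge (1,17)–(5,16): clear
  edge (5,16)–(11,16): clear
  edge (11,16)–(8,23): clear
  edge (8,23)–(4,21): clear
  edge (4,21)–(1,17): clear
  midpoint (15,7) outside
  → clear
Obstacle 2 [(13,15) (16,15) (24,19) (21,24) (13,22)]:
  edge (13,15)–(16,15): clear
  edge (16,15)–(24,19): clear
  edge (24,19)–(21,24): clear
  edge (21,24)–(13,22): clear
  edge (13,22)–(13,15): clear
  midpoint (15,7) outside
  → clear
Obstacle 3 [(0,11) (3,0) (11,1)]:
  edge (0,11)–(3,0): clear
  edge (3,0)–(11,1): clear
  edge (11,1)–(0,11): clear
  midpoint (15,7) outside
  → clear
Obstacle 4 [(13,8) (16,2) (20,5) (24,11)]:
  edge (13,8)–(16,2): crosses AB
  edge (16,2)–(20,5): clear
  edge (20,5)–(24,11): clear
  edge (24,11)–(13,8): crosses AB
  → BLOCKED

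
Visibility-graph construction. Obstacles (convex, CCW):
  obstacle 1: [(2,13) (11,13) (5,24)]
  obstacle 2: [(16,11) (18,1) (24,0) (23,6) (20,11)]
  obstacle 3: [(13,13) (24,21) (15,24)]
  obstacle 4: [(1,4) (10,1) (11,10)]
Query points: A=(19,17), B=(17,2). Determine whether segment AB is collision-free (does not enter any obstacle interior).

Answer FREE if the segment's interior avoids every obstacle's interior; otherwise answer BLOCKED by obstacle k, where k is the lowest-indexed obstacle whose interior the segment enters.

BLOCKED by obstacle 2

Obstacle 1 [(2,13) (11,13) (5,24)]:
  edge (2,13)–(11,13): clear
  edge (11,13)–(5,24): clear
  edge (5,24)–(2,13): clear
  midpoint (18,19/2) outside
  → clear
Obstacle 2 [(16,11) (18,1) (24,0) (23,6) (20,11)]:
  edge (16,11)–(18,1): crosses AB
  edge (18,1)–(24,0): clear
  edge (24,0)–(23,6): clear
  edge (23,6)–(20,11): clear
  edge (20,11)–(16,11): crosses AB
  → BLOCKED
Obstacle 3 [(13,13) (24,21) (15,24)]:
  edge (13,13)–(24,21): clear
  edge (24,21)–(15,24): clear
  edge (15,24)–(13,13): clear
  midpoint (18,19/2) outside
  → clear
Obstacle 4 [(1,4) (10,1) (11,10)]:
  edge (1,4)–(10,1): clear
  edge (10,1)–(11,10): clear
  edge (11,10)–(1,4): clear
  midpoint (18,19/2) outside
  → clear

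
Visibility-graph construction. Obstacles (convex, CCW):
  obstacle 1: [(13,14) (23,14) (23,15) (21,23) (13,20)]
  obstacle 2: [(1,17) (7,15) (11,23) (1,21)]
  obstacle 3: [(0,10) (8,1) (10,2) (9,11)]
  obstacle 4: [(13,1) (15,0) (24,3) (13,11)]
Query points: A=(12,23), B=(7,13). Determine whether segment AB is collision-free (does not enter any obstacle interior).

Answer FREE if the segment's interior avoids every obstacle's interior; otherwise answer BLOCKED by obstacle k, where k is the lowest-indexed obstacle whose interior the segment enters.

Obstacle 1 [(13,14) (23,14) (23,15) (21,23) (13,20)]:
  edge (13,14)–(23,14): clear
  edge (23,14)–(23,15): clear
  edge (23,15)–(21,23): clear
  edge (21,23)–(13,20): clear
  edge (13,20)–(13,14): clear
  midpoint (19/2,18) outside
  → clear
Obstacle 2 [(1,17) (7,15) (11,23) (1,21)]:
  edge (1,17)–(7,15): clear
  edge (7,15)–(11,23): clear
  edge (11,23)–(1,21): clear
  edge (1,21)–(1,17): clear
  midpoint (19/2,18) outside
  → clear
Obstacle 3 [(0,10) (8,1) (10,2) (9,11)]:
  edge (0,10)–(8,1): clear
  edge (8,1)–(10,2): clear
  edge (10,2)–(9,11): clear
  edge (9,11)–(0,10): clear
  midpoint (19/2,18) outside
  → clear
Obstacle 4 [(13,1) (15,0) (24,3) (13,11)]:
  edge (13,1)–(15,0): clear
  edge (15,0)–(24,3): clear
  edge (24,3)–(13,11): clear
  edge (13,11)–(13,1): clear
  midpoint (19/2,18) outside
  → clear

FREE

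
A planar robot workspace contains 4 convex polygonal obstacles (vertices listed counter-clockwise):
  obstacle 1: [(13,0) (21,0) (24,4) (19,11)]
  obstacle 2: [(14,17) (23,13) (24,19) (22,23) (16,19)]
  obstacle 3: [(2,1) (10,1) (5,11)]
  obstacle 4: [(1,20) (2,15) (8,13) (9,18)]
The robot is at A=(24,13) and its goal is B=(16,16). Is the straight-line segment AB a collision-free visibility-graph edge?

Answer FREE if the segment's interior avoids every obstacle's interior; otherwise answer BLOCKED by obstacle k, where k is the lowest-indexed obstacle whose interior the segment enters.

BLOCKED by obstacle 2

Obstacle 1 [(13,0) (21,0) (24,4) (19,11)]:
  edge (13,0)–(21,0): clear
  edge (21,0)–(24,4): clear
  edge (24,4)–(19,11): clear
  edge (19,11)–(13,0): clear
  midpoint (20,29/2) outside
  → clear
Obstacle 2 [(14,17) (23,13) (24,19) (22,23) (16,19)]:
  edge (14,17)–(23,13): crosses AB
  edge (23,13)–(24,19): crosses AB
  edge (24,19)–(22,23): clear
  edge (22,23)–(16,19): clear
  edge (16,19)–(14,17): clear
  → BLOCKED
Obstacle 3 [(2,1) (10,1) (5,11)]:
  edge (2,1)–(10,1): clear
  edge (10,1)–(5,11): clear
  edge (5,11)–(2,1): clear
  midpoint (20,29/2) outside
  → clear
Obstacle 4 [(1,20) (2,15) (8,13) (9,18)]:
  edge (1,20)–(2,15): clear
  edge (2,15)–(8,13): clear
  edge (8,13)–(9,18): clear
  edge (9,18)–(1,20): clear
  midpoint (20,29/2) outside
  → clear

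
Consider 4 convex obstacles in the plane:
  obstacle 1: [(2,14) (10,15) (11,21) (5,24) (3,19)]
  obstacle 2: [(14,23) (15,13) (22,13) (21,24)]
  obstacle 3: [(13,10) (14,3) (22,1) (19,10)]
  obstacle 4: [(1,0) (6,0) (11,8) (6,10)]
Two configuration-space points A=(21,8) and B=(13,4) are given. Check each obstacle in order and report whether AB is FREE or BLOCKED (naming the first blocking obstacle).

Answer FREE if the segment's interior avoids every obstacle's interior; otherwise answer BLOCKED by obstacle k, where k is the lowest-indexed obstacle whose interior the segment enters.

BLOCKED by obstacle 3

Obstacle 1 [(2,14) (10,15) (11,21) (5,24) (3,19)]:
  edge (2,14)–(10,15): clear
  edge (10,15)–(11,21): clear
  edge (11,21)–(5,24): clear
  edge (5,24)–(3,19): clear
  edge (3,19)–(2,14): clear
  midpoint (17,6) outside
  → clear
Obstacle 2 [(14,23) (15,13) (22,13) (21,24)]:
  edge (14,23)–(15,13): clear
  edge (15,13)–(22,13): clear
  edge (22,13)–(21,24): clear
  edge (21,24)–(14,23): clear
  midpoint (17,6) outside
  → clear
Obstacle 3 [(13,10) (14,3) (22,1) (19,10)]:
  edge (13,10)–(14,3): crosses AB
  edge (14,3)–(22,1): clear
  edge (22,1)–(19,10): crosses AB
  edge (19,10)–(13,10): clear
  → BLOCKED
Obstacle 4 [(1,0) (6,0) (11,8) (6,10)]:
  edge (1,0)–(6,0): clear
  edge (6,0)–(11,8): clear
  edge (11,8)–(6,10): clear
  edge (6,10)–(1,0): clear
  midpoint (17,6) outside
  → clear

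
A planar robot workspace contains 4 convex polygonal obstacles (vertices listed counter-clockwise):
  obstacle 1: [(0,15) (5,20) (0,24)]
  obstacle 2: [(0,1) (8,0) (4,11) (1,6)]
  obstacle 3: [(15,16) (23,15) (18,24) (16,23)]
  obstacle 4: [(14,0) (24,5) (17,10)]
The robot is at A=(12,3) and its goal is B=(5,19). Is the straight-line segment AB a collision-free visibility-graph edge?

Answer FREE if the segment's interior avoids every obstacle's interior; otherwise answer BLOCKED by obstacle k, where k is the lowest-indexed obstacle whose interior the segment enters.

Obstacle 1 [(0,15) (5,20) (0,24)]:
  edge (0,15)–(5,20): clear
  edge (5,20)–(0,24): clear
  edge (0,24)–(0,15): clear
  midpoint (17/2,11) outside
  → clear
Obstacle 2 [(0,1) (8,0) (4,11) (1,6)]:
  edge (0,1)–(8,0): clear
  edge (8,0)–(4,11): clear
  edge (4,11)–(1,6): clear
  edge (1,6)–(0,1): clear
  midpoint (17/2,11) outside
  → clear
Obstacle 3 [(15,16) (23,15) (18,24) (16,23)]:
  edge (15,16)–(23,15): clear
  edge (23,15)–(18,24): clear
  edge (18,24)–(16,23): clear
  edge (16,23)–(15,16): clear
  midpoint (17/2,11) outside
  → clear
Obstacle 4 [(14,0) (24,5) (17,10)]:
  edge (14,0)–(24,5): clear
  edge (24,5)–(17,10): clear
  edge (17,10)–(14,0): clear
  midpoint (17/2,11) outside
  → clear

FREE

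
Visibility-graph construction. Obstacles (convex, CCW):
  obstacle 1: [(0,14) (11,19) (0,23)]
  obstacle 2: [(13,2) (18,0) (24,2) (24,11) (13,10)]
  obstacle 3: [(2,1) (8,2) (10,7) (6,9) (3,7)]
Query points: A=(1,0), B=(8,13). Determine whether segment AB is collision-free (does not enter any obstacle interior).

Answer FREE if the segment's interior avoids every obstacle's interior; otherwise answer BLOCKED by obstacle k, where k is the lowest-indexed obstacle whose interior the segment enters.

BLOCKED by obstacle 3

Obstacle 1 [(0,14) (11,19) (0,23)]:
  edge (0,14)–(11,19): clear
  edge (11,19)–(0,23): clear
  edge (0,23)–(0,14): clear
  midpoint (9/2,13/2) outside
  → clear
Obstacle 2 [(13,2) (18,0) (24,2) (24,11) (13,10)]:
  edge (13,2)–(18,0): clear
  edge (18,0)–(24,2): clear
  edge (24,2)–(24,11): clear
  edge (24,11)–(13,10): clear
  edge (13,10)–(13,2): clear
  midpoint (9/2,13/2) outside
  → clear
Obstacle 3 [(2,1) (8,2) (10,7) (6,9) (3,7)]:
  edge (2,1)–(8,2): clear
  edge (8,2)–(10,7): clear
  edge (10,7)–(6,9): clear
  edge (6,9)–(3,7): crosses AB
  edge (3,7)–(2,1): crosses AB
  → BLOCKED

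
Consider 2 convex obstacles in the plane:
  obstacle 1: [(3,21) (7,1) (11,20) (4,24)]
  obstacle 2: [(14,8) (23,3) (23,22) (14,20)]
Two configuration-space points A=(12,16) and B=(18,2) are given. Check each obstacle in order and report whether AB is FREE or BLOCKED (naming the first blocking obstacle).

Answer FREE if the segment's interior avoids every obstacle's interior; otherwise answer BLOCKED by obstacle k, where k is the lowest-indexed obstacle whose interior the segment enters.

BLOCKED by obstacle 2

Obstacle 1 [(3,21) (7,1) (11,20) (4,24)]:
  edge (3,21)–(7,1): clear
  edge (7,1)–(11,20): clear
  edge (11,20)–(4,24): clear
  edge (4,24)–(3,21): clear
  midpoint (15,9) outside
  → clear
Obstacle 2 [(14,8) (23,3) (23,22) (14,20)]:
  edge (14,8)–(23,3): crosses AB
  edge (23,3)–(23,22): clear
  edge (23,22)–(14,20): clear
  edge (14,20)–(14,8): crosses AB
  → BLOCKED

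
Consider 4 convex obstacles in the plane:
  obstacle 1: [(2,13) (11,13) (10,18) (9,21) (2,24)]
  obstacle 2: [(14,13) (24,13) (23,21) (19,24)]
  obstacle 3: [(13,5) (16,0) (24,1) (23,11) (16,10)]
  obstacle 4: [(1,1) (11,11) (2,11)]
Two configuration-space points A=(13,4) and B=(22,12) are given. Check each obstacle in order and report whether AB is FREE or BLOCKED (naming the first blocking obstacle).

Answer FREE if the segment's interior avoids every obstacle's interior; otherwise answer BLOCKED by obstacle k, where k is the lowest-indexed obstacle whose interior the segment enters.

Obstacle 1 [(2,13) (11,13) (10,18) (9,21) (2,24)]:
  edge (2,13)–(11,13): clear
  edge (11,13)–(10,18): clear
  edge (10,18)–(9,21): clear
  edge (9,21)–(2,24): clear
  edge (2,24)–(2,13): clear
  midpoint (35/2,8) outside
  → clear
Obstacle 2 [(14,13) (24,13) (23,21) (19,24)]:
  edge (14,13)–(24,13): clear
  edge (24,13)–(23,21): clear
  edge (23,21)–(19,24): clear
  edge (19,24)–(14,13): clear
  midpoint (35/2,8) outside
  → clear
Obstacle 3 [(13,5) (16,0) (24,1) (23,11) (16,10)]:
  edge (13,5)–(16,0): crosses AB
  edge (16,0)–(24,1): clear
  edge (24,1)–(23,11): clear
  edge (23,11)–(16,10): crosses AB
  edge (16,10)–(13,5): clear
  → BLOCKED
Obstacle 4 [(1,1) (11,11) (2,11)]:
  edge (1,1)–(11,11): clear
  edge (11,11)–(2,11): clear
  edge (2,11)–(1,1): clear
  midpoint (35/2,8) outside
  → clear

BLOCKED by obstacle 3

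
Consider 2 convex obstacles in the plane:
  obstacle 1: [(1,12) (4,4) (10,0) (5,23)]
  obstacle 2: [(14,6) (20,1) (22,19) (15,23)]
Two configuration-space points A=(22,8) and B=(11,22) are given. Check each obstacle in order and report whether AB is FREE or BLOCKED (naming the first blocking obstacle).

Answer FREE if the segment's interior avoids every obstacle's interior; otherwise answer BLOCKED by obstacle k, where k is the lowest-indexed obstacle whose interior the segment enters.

Obstacle 1 [(1,12) (4,4) (10,0) (5,23)]:
  edge (1,12)–(4,4): clear
  edge (4,4)–(10,0): clear
  edge (10,0)–(5,23): clear
  edge (5,23)–(1,12): clear
  midpoint (33/2,15) outside
  → clear
Obstacle 2 [(14,6) (20,1) (22,19) (15,23)]:
  edge (14,6)–(20,1): clear
  edge (20,1)–(22,19): crosses AB
  edge (22,19)–(15,23): clear
  edge (15,23)–(14,6): crosses AB
  → BLOCKED

BLOCKED by obstacle 2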